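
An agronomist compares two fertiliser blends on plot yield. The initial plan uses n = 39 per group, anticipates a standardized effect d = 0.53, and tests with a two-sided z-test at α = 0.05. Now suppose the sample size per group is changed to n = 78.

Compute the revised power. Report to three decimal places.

With n = 78 per group: δ = d·√(n/2) = 0.53 × √(78/2) = 3.3098. Critical value z_{0.025} = 1.960.
Revised power = Φ(δ − 1.960) + Φ(−δ − 1.960) = Φ(1.350) + Φ(-5.270) = 0.9115 + 0.0000 = 0.9115.

Power ≈ 0.911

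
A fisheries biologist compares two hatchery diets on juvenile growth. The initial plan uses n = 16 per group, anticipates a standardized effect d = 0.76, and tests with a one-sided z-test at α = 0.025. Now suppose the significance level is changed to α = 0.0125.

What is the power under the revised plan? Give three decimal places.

δ = d·√(n/2) = 0.76 × √(16/2) = 2.1496 (unchanged). New critical value: z_{0.0125} = 2.241.
Revised power = P(Z > 2.241 − δ) = Φ(-0.092) = 0.4634.

Power ≈ 0.463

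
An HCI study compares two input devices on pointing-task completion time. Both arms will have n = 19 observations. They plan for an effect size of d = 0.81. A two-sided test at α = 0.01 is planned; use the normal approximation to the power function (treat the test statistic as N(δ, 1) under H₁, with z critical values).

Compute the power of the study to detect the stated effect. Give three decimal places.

Power ≈ 0.468

Noncentrality parameter: δ = d·√(n/2) = 0.81 × √(19/2) = 2.4966
Critical value for a two-sided test at α = 0.01: z_{α/2} = 2.576.
Power = Φ(δ − 2.576) + Φ(−δ − 2.576) = Φ(-0.079) + Φ(-5.072) = 0.4684 + 0.0000 = 0.4684.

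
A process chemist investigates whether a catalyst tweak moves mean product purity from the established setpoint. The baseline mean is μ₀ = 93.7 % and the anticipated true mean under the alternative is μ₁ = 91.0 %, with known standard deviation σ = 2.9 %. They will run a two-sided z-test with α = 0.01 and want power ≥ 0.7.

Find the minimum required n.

n = 12

Standardized effect: d = |μ₁ − μ₀| / σ = |91.0 − 93.7| / 2.9 = 0.9310
Set Φ(δ − 2.576) = 0.7; then δ − 2.576 = Φ⁻¹(0.7) = 0.524, giving δ = 3.100.
(The Φ(−δ − z_{α/2}) term is vanishingly small for δ > 0 and is dropped in the standard sample-size formula.)
δ = d·√n ⇒ n = (δ/d)² = (3.100 / 0.9310)² = 11.09.
Rounding up, n = 12.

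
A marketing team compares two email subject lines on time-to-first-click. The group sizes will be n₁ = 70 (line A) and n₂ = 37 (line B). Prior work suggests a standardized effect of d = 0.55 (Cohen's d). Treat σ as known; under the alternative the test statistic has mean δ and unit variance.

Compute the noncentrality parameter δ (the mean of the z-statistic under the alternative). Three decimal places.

δ ≈ 2.706

The noncentrality parameter scales effect size by the design's sample-size factor: δ = d / √(1/n₁ + 1/n₂) = 0.55 / √(1/70 + 1/37) = 2.7060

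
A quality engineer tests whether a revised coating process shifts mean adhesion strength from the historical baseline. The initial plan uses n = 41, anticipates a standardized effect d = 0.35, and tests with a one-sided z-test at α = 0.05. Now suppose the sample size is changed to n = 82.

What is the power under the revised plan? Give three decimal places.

Power ≈ 0.936

With n = 82: δ = d·√n = 0.35 × √82 = 3.1694. Critical value z_{0.05} = 1.645.
Revised power = P(Z > 1.645 − δ) = Φ(1.525) = 0.9363.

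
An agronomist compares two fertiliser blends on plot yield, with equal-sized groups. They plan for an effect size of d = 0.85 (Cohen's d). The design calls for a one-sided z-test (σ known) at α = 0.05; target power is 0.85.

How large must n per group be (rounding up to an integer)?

Set Φ(δ − 1.645) = 0.85; then δ − 1.645 = Φ⁻¹(0.85) = 1.036, giving δ = 2.681.
δ = d·√(n/2) ⇒ n = 2(δ/d)² = 2 × (2.681 / 0.85)² = 19.90.
Rounding up, n = 20 per group.

n = 20 per group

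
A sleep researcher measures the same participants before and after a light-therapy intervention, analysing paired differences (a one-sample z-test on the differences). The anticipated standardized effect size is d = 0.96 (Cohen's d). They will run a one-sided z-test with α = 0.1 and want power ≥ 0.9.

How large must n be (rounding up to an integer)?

n = 8

Set Φ(δ − 1.282) = 0.9; then δ − 1.282 = Φ⁻¹(0.9) = 1.282, giving δ = 2.563.
δ = d·√n ⇒ n = (δ/d)² = (2.563 / 0.96)² = 7.13.
Round up to the next whole unit.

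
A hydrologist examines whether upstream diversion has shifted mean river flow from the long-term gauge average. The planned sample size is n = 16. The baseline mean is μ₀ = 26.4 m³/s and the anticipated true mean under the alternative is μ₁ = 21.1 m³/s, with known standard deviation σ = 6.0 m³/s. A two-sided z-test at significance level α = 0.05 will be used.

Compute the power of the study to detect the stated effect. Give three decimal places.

Standardized effect: d = |μ₁ − μ₀| / σ = |21.1 − 26.4| / 6.0 = 0.8833
Noncentrality parameter: δ = d·√n = 0.8833 × √16 = 3.5333
Critical value for a two-sided test at α = 0.05: z_{α/2} = 1.960.
Power = Φ(δ − 1.960) + Φ(−δ − 1.960) = Φ(1.573) + Φ(-5.493) = 0.9422 + 0.0000 = 0.9422.

Power ≈ 0.942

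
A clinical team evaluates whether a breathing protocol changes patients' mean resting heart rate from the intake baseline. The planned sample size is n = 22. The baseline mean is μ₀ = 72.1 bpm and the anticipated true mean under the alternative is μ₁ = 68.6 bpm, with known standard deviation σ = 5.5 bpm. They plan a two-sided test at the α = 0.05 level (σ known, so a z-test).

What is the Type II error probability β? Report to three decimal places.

Standardized effect: d = |μ₁ − μ₀| / σ = |68.6 − 72.1| / 5.5 = 0.6364
Noncentrality parameter: δ = d·√n = 0.6364 × √22 = 2.9848
Critical value for a two-sided test at α = 0.05: z_{α/2} = 1.960.
Power = Φ(δ − 1.960) + Φ(−δ − 1.960) = Φ(1.025) + Φ(-4.945) = 0.8473 + 0.0000 = 0.8473.
Type II error: β = 1 − power = 1 − 0.8473 = 0.1527.

β ≈ 0.153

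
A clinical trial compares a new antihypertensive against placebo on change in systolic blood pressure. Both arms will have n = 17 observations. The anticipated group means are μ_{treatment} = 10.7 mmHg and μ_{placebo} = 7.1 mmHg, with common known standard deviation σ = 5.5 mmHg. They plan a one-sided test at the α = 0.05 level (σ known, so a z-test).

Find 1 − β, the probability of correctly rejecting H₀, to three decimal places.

Power ≈ 0.604

Standardized effect: d = |μ_{treatment} − μ_{placebo}| / σ = |10.7 − 7.1| / 5.5 = 0.6545
Noncentrality parameter: δ = d·√(n/2) = 0.6545 × √(17/2) = 1.9083
One-sided α = 0.05 → critical value z_{0.05} = 1.645.
Power = Φ(δ − 1.645) = Φ(0.263) = 0.6039.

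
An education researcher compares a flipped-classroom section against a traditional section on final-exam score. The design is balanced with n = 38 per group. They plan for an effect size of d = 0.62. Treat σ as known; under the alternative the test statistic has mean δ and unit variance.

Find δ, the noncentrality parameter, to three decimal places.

δ ≈ 2.703

The noncentrality parameter scales effect size by the design's sample-size factor: δ = d·√(n/2) = 0.62 × √(38/2) = 2.7025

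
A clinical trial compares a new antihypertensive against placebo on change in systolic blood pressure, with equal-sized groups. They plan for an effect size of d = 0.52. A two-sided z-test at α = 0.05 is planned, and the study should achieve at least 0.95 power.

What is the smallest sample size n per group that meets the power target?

n = 97 per group

Set Φ(δ − 1.960) = 0.95; then δ − 1.960 = Φ⁻¹(0.95) = 1.645, giving δ = 3.605.
(Ignoring the negligible lower-tail rejection probability gives the usual closed-form inversion.)
δ = d·√(n/2) ⇒ n = 2(δ/d)² = 2 × (3.605 / 0.52)² = 96.11.
Rounding up, n = 97 per group.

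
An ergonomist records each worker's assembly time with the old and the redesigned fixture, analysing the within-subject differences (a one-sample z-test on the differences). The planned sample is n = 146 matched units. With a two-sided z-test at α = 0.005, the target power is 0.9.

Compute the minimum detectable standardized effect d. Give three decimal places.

d ≈ 0.338

Need Φ(δ − 2.807) = 0.9, so δ = 2.807 + 1.282 = 4.089.
(The second rejection-region term Φ(−δ − z_{α/2}) is negligible and dropped.)
δ = d·√n ⇒ d = δ/√n = 4.089/√146 = 0.3384.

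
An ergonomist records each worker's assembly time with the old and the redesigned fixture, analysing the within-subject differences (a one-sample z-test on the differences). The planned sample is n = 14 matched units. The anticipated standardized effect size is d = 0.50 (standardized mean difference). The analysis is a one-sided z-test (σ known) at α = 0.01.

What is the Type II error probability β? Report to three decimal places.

Noncentrality parameter: δ = d·√n = 0.50 × √14 = 1.8708
One-sided α = 0.01 → critical value z_{0.01} = 2.326.
Power = P(Z > 2.326 − δ) = Φ(-0.456) = 0.3244.
Type II error: β = 1 − power = 1 − 0.3244 = 0.6756.

β ≈ 0.676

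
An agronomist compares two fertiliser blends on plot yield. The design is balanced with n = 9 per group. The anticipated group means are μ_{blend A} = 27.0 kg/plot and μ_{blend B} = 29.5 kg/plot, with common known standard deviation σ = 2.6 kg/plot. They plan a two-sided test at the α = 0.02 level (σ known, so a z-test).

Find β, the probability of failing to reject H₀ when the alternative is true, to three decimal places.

Standardized effect: d = |μ_{blend A} − μ_{blend B}| / σ = |27.0 − 29.5| / 2.6 = 0.9615
Noncentrality parameter: δ = d·√(n/2) = 0.9615 × √(9/2) = 2.0397
Critical value for a two-sided test at α = 0.02: z_{α/2} = 2.326.
Power = Φ(δ − 2.326) + Φ(−δ − 2.326) = Φ(-0.287) + Φ(-4.366) = 0.3872 + 0.0000 = 0.3872.
Type II error: β = 1 − power = 1 − 0.3872 = 0.6128.

β ≈ 0.613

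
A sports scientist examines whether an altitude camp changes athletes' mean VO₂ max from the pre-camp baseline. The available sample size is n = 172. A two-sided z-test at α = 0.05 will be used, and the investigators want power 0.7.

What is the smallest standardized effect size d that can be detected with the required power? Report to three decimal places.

Need Φ(δ − 1.960) = 0.7, so δ = 1.960 + 0.524 = 2.484.
(Lower-tail contribution to power is negligible for δ > 0.)
δ = d·√n ⇒ d = δ/√n = 2.484/√172 = 0.1894.

d ≈ 0.189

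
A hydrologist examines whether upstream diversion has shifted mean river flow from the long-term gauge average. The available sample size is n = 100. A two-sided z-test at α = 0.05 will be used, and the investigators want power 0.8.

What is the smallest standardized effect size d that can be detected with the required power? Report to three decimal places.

d ≈ 0.280

Need Φ(δ − 1.960) = 0.8, so δ = 1.960 + 0.842 = 2.802.
(The second rejection-region term Φ(−δ − z_{α/2}) is negligible and dropped.)
δ = d·√n ⇒ d = δ/√n = 2.802/√100 = 0.2802.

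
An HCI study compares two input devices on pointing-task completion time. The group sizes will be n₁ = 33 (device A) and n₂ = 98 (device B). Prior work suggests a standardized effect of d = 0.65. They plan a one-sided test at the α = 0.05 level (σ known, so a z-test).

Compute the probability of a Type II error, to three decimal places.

Noncentrality parameter: δ = d / √(1/n₁ + 1/n₂) = 0.65 / √(1/33 + 1/98) = 3.2296
One-sided α = 0.05 → critical value z_{0.05} = 1.645.
Power = P(Z > 1.645 − δ) = Φ(1.585) = 0.9435.
Type II error: β = 1 − power = 1 − 0.9435 = 0.0565.

β ≈ 0.057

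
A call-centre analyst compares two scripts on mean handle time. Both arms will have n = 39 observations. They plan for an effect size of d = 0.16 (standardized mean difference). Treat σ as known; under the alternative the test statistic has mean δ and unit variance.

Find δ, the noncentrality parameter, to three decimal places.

δ ≈ 0.707

δ = d·√(n/2) = 0.16 × √(39/2) = 0.7065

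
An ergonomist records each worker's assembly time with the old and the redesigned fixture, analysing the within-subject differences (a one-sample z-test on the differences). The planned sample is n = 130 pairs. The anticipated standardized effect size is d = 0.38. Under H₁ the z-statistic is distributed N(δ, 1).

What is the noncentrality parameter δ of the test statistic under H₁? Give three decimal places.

δ ≈ 4.333

δ = d·√n = 0.38 × √130 = 4.3327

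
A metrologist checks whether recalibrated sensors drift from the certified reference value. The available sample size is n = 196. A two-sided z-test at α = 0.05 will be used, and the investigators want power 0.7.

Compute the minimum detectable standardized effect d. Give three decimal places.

d ≈ 0.177

Need Φ(δ − 1.960) = 0.7, so δ = 1.960 + 0.524 = 2.484.
(The second rejection-region term Φ(−δ − z_{α/2}) is negligible and dropped.)
δ = d·√n ⇒ d = δ/√n = 2.484/√196 = 0.1775.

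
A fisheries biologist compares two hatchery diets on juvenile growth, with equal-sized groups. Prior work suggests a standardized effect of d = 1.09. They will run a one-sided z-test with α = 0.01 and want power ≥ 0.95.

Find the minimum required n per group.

n = 27 per group

Set Φ(δ − 2.326) = 0.95; then δ − 2.326 = Φ⁻¹(0.95) = 1.645, giving δ = 3.971.
δ = d·√(n/2) ⇒ n = 2(δ/d)² = 2 × (3.971 / 1.09)² = 26.55.
Rounding up, n = 27 per group.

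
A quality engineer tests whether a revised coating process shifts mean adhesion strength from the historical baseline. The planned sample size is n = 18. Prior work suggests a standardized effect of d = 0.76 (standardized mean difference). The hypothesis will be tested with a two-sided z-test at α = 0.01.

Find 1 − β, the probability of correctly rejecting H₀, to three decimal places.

Power ≈ 0.742

Noncentrality parameter: λ = d·√n = 0.76 × √18 = 3.2244
Critical value for a two-sided test at α = 0.01: z_{α/2} = 2.576.
Power = Φ(λ − 2.576) + Φ(−λ − 2.576) = Φ(0.649) + Φ(-5.800) = 0.7417 + 0.0000 = 0.7417.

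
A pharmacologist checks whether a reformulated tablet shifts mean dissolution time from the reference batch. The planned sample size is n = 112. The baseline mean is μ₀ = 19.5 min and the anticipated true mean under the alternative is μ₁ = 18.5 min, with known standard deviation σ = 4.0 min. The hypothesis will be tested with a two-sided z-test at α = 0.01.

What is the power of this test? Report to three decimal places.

Standardized effect: d = |μ₁ − μ₀| / σ = |18.5 − 19.5| / 4.0 = 0.2500
Noncentrality parameter: δ = d·√n = 0.2500 × √112 = 2.6458
Critical value for a two-sided test at α = 0.01: z_{α/2} = 2.576.
Power = Φ(δ − 2.576) + Φ(−δ − 2.576) = Φ(0.070) + Φ(-5.222) = 0.5279 + 0.0000 = 0.5279.

Power ≈ 0.528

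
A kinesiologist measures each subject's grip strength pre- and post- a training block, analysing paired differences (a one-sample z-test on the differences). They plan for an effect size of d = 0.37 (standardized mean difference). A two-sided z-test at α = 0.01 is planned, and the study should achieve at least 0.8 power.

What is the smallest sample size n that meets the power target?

Set Φ(δ − 2.576) = 0.8; then δ − 2.576 = Φ⁻¹(0.8) = 0.842, giving δ = 3.417.
(Ignoring the negligible lower-tail rejection probability gives the usual closed-form inversion.)
δ = d·√n ⇒ n = (δ/d)² = (3.417 / 0.37)² = 85.31.
Rounding up, n = 86.

n = 86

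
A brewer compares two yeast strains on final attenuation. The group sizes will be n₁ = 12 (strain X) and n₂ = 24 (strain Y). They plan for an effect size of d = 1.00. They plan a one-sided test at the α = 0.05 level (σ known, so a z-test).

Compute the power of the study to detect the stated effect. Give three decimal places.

Noncentrality parameter: δ = d / √(1/n₁ + 1/n₂) = 1.00 / √(1/12 + 1/24) = 2.8284
Critical value for a one-sided test at α = 0.05: z_α = 1.645.
Power = P(Z > 1.645 − δ) = Φ(1.184) = 0.8817.

Power ≈ 0.882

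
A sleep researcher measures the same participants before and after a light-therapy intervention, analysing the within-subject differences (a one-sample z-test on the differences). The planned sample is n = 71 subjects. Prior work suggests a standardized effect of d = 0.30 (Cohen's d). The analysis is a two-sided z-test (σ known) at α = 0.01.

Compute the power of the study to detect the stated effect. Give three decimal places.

Noncentrality parameter: δ = d·√n = 0.30 × √71 = 2.5278
Two-sided α = 0.01 → critical value z_{0.005} = 2.576.
Power = Φ(δ − 2.576) + Φ(−δ − 2.576) = Φ(-0.048) + Φ(-5.104) = 0.4809 + 0.0000 = 0.4809.

Power ≈ 0.481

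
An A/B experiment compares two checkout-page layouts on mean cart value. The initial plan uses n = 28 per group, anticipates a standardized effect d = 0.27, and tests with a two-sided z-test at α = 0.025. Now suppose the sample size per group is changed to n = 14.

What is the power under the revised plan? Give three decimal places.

Power ≈ 0.065

With n = 14 per group: δ = d·√(n/2) = 0.27 × √(14/2) = 0.7144. Critical value z_{0.0125} = 2.241.
Revised power = Φ(δ − 2.241) + Φ(−δ − 2.241) = Φ(-1.527) + Φ(-2.956) = 0.0634 + 0.0016 = 0.0649.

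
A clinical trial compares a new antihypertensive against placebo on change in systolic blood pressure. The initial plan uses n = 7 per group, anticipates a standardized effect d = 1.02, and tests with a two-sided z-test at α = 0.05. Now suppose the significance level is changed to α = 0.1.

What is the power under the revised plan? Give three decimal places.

Power ≈ 0.604

δ = d·√(n/2) = 1.02 × √(7/2) = 1.9082 (unchanged). New critical value: z_{0.05} = 1.645.
Revised power = Φ(δ − 1.645) + Φ(−δ − 1.645) = Φ(0.263) + Φ(-3.553) = 0.6039 + 0.0002 = 0.6041.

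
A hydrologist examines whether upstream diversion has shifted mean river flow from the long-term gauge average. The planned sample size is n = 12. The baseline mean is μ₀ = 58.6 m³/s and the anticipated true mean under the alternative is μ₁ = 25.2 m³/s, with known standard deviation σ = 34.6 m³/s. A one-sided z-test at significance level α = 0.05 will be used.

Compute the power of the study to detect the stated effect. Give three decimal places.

Power ≈ 0.955

Standardized effect: d = |μ₁ − μ₀| / σ = |25.2 − 58.6| / 34.6 = 0.9653
Noncentrality parameter: δ = d·√n = 0.9653 × √12 = 3.3440
Critical value for a one-sided test at α = 0.05: z_α = 1.645.
Power = Φ(δ − 1.645) = Φ(1.699) = 0.9554.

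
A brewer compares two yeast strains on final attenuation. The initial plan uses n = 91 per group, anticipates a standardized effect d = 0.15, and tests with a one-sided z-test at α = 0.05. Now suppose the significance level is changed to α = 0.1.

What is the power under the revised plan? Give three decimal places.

δ = d·√(n/2) = 0.15 × √(91/2) = 1.0118 (unchanged). New critical value: z_{0.1} = 1.282.
Revised power = P(Z > 1.282 − δ) = Φ(-0.270) = 0.3937.

Power ≈ 0.394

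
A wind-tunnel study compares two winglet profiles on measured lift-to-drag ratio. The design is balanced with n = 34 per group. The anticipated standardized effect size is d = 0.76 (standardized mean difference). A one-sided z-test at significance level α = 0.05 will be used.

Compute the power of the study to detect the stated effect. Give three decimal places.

Power ≈ 0.932

Noncentrality parameter: δ = d·√(n/2) = 0.76 × √(34/2) = 3.1336
Critical value for a one-sided test at α = 0.05: z_α = 1.645.
Power = Φ(δ − 1.645) = Φ(1.489) = 0.9317.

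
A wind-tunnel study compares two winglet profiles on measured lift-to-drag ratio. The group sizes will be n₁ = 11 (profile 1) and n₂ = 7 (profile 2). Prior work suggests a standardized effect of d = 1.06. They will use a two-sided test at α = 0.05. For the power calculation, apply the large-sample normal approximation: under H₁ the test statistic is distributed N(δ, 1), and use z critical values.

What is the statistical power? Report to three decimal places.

Noncentrality parameter: δ = d / √(1/n₁ + 1/n₂) = 1.06 / √(1/11 + 1/7) = 2.1924
Two-sided α = 0.05 → critical value z_{0.025} = 1.960.
Power = Φ(δ − 1.960) + Φ(−δ − 1.960) = Φ(0.232) + Φ(-4.152) = 0.5919 + 0.0000 = 0.5919.

Power ≈ 0.592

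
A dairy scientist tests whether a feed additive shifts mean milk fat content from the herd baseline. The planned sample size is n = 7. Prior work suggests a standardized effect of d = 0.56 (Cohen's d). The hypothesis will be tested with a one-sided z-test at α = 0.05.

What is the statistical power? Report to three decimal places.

Noncentrality parameter: δ = d·√n = 0.56 × √7 = 1.4816
Critical value for a one-sided test at α = 0.05: z_α = 1.645.
Power = Φ(δ − 1.645) = Φ(-0.163) = 0.4352.

Power ≈ 0.435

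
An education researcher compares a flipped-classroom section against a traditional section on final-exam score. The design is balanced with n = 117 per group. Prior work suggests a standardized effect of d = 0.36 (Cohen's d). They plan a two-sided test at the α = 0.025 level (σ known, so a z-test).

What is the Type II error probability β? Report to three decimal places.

β ≈ 0.304

Noncentrality parameter: δ = d·√(n/2) = 0.36 × √(117/2) = 2.7535
Two-sided α = 0.025 → critical value z_{0.0125} = 2.241.
Power = Φ(δ − 2.241) + Φ(−δ − 2.241) = Φ(0.512) + Φ(-4.995) = 0.6957 + 0.0000 = 0.6957.
Type II error: β = 1 − power = 1 − 0.6957 = 0.3043.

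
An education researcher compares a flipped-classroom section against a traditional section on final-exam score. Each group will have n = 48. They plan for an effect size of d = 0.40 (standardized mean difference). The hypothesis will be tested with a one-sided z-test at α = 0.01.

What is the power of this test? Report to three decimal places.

Power ≈ 0.357

Noncentrality parameter: δ = d·√(n/2) = 0.40 × √(48/2) = 1.9596
One-sided α = 0.01 → critical value z_{0.01} = 2.326.
Power = Φ(δ − 2.326) = Φ(-0.367) = 0.3569.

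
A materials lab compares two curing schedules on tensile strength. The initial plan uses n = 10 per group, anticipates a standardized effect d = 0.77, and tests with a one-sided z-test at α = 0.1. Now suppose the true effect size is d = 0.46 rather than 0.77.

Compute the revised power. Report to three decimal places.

With d = 0.46: δ = d·√(n/2) = 0.46 × √(10/2) = 1.0286. Critical value z_{0.1} = 1.282.
Revised power = P(Z > 1.282 − δ) = Φ(-0.253) = 0.4001.

Power ≈ 0.400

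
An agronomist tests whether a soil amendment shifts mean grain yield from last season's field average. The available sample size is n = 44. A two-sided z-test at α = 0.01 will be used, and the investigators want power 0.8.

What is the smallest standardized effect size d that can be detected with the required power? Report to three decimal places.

d ≈ 0.515

Required noncentrality: δ = z_{0.005} + z_{0.20} = 2.576 + 0.842 = 3.417.
(Lower-tail contribution to power is negligible for δ > 0.)
δ = d·√n ⇒ d = δ/√n = 3.417/√44 = 0.5152.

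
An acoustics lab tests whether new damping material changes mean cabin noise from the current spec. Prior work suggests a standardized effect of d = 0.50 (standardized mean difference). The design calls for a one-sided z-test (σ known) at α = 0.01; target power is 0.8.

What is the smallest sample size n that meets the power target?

For power 0.8 need Φ(δ − z_{0.01}) = 0.8, so δ = z_{0.01} + z_{0.20} = 2.326 + 0.842 = 3.168.
δ = d·√n ⇒ n = (δ/d)² = (3.168 / 0.50)² = 40.14.
Rounding up, n = 41.

n = 41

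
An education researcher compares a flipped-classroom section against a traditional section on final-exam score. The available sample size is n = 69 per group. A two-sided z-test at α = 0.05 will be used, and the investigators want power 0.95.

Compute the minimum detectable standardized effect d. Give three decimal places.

Required noncentrality: δ = z_{0.025} + z_{0.05} = 1.960 + 1.645 = 3.605.
(The second rejection-region term Φ(−δ − z_{α/2}) is negligible and dropped.)
δ = d·√(n/2) ⇒ d = δ/√(n/2) = 3.605/√(69/2) = 0.6137.

d ≈ 0.614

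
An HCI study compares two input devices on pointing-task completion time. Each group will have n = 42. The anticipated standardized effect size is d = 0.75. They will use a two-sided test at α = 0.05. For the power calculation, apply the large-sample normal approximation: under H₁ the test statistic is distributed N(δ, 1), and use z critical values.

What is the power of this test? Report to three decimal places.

Power ≈ 0.930

Noncentrality parameter: δ = d·√(n/2) = 0.75 × √(42/2) = 3.4369
Two-sided α = 0.05 → critical value z_{0.025} = 1.960.
Power = Φ(δ − 1.960) + Φ(−δ − 1.960) = Φ(1.477) + Φ(-5.397) = 0.9302 + 0.0000 = 0.9302.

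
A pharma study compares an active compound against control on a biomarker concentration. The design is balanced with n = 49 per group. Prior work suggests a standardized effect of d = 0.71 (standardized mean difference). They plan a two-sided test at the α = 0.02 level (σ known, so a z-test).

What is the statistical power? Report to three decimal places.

Noncentrality parameter: δ = d·√(n/2) = 0.71 × √(49/2) = 3.5143
Critical value for a two-sided test at α = 0.02: z_{α/2} = 2.326.
Power = Φ(δ − 2.326) + Φ(−δ − 2.326) = Φ(1.188) + Φ(-5.841) = 0.8826 + 0.0000 = 0.8826.

Power ≈ 0.883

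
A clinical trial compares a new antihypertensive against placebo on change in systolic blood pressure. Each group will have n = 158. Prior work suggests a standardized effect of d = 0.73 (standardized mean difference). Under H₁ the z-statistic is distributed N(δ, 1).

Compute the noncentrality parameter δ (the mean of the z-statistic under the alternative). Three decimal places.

δ ≈ 6.488

The noncentrality parameter scales effect size by the design's sample-size factor: δ = d·√(n/2) = 0.73 × √(158/2) = 6.4884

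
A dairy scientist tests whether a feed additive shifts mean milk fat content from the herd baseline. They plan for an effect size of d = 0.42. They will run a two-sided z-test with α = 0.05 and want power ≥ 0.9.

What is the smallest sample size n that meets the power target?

n = 60

Set Φ(δ − 1.960) = 0.9; then δ − 1.960 = Φ⁻¹(0.9) = 1.282, giving δ = 3.242.
(Ignoring the negligible lower-tail rejection probability gives the usual closed-form inversion.)
δ = d·√n ⇒ n = (δ/d)² = (3.242 / 0.42)² = 59.57.
Rounding up, n = 60.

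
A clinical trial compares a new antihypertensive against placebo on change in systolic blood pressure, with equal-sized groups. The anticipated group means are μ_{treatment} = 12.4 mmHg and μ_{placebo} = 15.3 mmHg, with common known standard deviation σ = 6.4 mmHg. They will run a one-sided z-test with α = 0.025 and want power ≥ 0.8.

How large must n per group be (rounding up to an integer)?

n = 77 per group

Standardized effect: d = |μ_{treatment} − μ_{placebo}| / σ = |12.4 − 15.3| / 6.4 = 0.4531
For power 0.8 need Φ(δ − z_{0.025}) = 0.8, so δ = z_{0.025} + z_{0.20} = 1.960 + 0.842 = 2.802.
δ = d·√(n/2) ⇒ n = 2(δ/d)² = 2 × (2.802 / 0.4531)² = 76.45.
Round up to the next whole unit.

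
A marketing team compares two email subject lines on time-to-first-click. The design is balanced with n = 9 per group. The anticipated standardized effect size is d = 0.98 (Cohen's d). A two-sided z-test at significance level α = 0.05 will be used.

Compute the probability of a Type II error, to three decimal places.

Noncentrality parameter: δ = d·√(n/2) = 0.98 × √(9/2) = 2.0789
Critical value for a two-sided test at α = 0.05: z_{α/2} = 1.960.
Power = Φ(δ − 1.960) + Φ(−δ − 1.960) = Φ(0.119) + Φ(-4.039) = 0.5473 + 0.0000 = 0.5474.
Type II error: β = 1 − power = 1 − 0.5474 = 0.4526.

β ≈ 0.453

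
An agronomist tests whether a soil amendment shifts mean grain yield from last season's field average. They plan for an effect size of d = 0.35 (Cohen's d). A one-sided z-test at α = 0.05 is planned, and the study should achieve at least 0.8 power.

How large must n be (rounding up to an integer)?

Set Φ(δ − 1.645) = 0.8; then δ − 1.645 = Φ⁻¹(0.8) = 0.842, giving δ = 2.486.
δ = d·√n ⇒ n = (δ/d)² = (2.486 / 0.35)² = 50.47.
Rounding up, n = 51.

n = 51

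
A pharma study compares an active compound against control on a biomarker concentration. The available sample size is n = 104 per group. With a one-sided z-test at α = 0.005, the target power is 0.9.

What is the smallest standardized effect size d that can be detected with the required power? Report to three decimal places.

Required noncentrality: δ = z_{0.005} + z_{0.10} = 2.576 + 1.282 = 3.857.
δ = d·√(n/2) ⇒ d = δ/√(n/2) = 3.857/√(104/2) = 0.5349.

d ≈ 0.535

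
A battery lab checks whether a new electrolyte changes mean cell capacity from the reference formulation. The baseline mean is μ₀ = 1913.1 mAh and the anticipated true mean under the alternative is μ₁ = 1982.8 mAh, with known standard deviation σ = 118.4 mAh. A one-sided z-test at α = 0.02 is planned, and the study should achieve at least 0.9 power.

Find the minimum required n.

Standardized effect: d = |μ₁ − μ₀| / σ = |1982.8 − 1913.1| / 118.4 = 0.5887
Set Φ(δ − 2.054) = 0.9; then δ − 2.054 = Φ⁻¹(0.9) = 1.282, giving δ = 3.335.
δ = d·√n ⇒ n = (δ/d)² = (3.335 / 0.5887)² = 32.10.
Rounding up, n = 33.

n = 33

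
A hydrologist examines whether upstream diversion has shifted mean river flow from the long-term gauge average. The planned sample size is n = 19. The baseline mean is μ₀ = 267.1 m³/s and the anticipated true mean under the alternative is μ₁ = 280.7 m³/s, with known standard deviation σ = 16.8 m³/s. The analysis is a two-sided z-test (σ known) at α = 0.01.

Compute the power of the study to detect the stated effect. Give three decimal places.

Standardized effect: d = |μ₁ − μ₀| / σ = |280.7 − 267.1| / 16.8 = 0.8095
Noncentrality parameter: λ = d·√n = 0.8095 × √19 = 3.5286
Critical value for a two-sided test at α = 0.01: z_{α/2} = 2.576.
Power = Φ(λ − 2.576) + Φ(−λ − 2.576) = Φ(0.953) + Φ(-6.104) = 0.8297 + 0.0000 = 0.8297.

Power ≈ 0.830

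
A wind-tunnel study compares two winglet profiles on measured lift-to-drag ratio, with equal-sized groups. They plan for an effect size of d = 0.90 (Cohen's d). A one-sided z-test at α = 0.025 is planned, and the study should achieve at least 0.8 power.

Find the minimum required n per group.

For power 0.8 need Φ(δ − z_{0.025}) = 0.8, so δ = z_{0.025} + z_{0.20} = 1.960 + 0.842 = 2.802.
δ = d·√(n/2) ⇒ n = 2(δ/d)² = 2 × (2.802 / 0.90)² = 19.38.
Rounding up, n = 20 per group.

n = 20 per group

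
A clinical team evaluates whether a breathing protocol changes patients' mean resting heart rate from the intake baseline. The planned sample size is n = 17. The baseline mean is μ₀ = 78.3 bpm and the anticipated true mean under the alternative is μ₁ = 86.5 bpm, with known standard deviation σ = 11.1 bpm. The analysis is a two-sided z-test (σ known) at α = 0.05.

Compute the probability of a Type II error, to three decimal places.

Standardized effect: d = |μ₁ − μ₀| / σ = |86.5 − 78.3| / 11.1 = 0.7387
Noncentrality parameter: δ = d·√n = 0.7387 × √17 = 3.0459
Two-sided α = 0.05 → critical value z_{0.025} = 1.960.
Power = Φ(δ − 1.960) + Φ(−δ − 1.960) = Φ(1.086) + Φ(-5.006) = 0.8612 + 0.0000 = 0.8612.
Type II error: β = 1 − power = 1 − 0.8612 = 0.1388.

β ≈ 0.139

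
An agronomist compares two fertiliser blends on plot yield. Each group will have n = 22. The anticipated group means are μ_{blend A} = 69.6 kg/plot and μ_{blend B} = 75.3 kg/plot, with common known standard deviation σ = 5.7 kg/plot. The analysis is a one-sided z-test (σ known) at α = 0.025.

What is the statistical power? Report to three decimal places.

Power ≈ 0.913

Standardized effect: d = |μ_{blend A} − μ_{blend B}| / σ = |69.6 − 75.3| / 5.7 = 1.0000
Noncentrality parameter: δ = d·√(n/2) = 1.0000 × √(22/2) = 3.3166
One-sided α = 0.025 → critical value z_{0.025} = 1.960.
Power = P(Z > 1.960 − δ) = Φ(1.357) = 0.9126.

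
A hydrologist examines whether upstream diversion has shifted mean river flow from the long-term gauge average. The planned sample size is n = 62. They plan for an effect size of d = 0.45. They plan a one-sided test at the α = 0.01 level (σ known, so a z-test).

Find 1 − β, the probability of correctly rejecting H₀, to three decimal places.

Power ≈ 0.888

Noncentrality parameter: δ = d·√n = 0.45 × √62 = 3.5433
Critical value for a one-sided test at α = 0.01: z_α = 2.326.
Power = P(Z > 2.326 − δ) = Φ(1.217) = 0.8882.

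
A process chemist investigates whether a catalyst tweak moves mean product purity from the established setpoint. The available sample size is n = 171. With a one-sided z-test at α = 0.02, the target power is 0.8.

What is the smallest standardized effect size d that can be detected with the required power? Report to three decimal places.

Need Φ(δ − 2.054) = 0.8, so δ = 2.054 + 0.842 = 2.895.
δ = d·√n ⇒ d = δ/√n = 2.895/√171 = 0.2214.

d ≈ 0.221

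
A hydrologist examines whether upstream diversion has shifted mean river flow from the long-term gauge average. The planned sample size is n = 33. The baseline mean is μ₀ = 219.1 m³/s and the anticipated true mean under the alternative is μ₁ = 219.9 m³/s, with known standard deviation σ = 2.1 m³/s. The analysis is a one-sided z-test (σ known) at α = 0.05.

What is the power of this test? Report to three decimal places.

Standardized effect: d = |μ₁ − μ₀| / σ = |219.9 − 219.1| / 2.1 = 0.3810
Noncentrality parameter: δ = d·√n = 0.3810 × √33 = 2.1884
One-sided α = 0.05 → critical value z_{0.05} = 1.645.
Power = Φ(δ − 1.645) = Φ(0.544) = 0.7066.

Power ≈ 0.707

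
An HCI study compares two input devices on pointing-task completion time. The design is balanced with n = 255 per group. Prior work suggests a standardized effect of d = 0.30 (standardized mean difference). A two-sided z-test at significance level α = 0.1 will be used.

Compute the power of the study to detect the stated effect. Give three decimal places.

Power ≈ 0.959

Noncentrality parameter: δ = d·√(n/2) = 0.30 × √(255/2) = 3.3875
Critical value for a two-sided test at α = 0.1: z_{α/2} = 1.645.
Power = Φ(δ − 1.645) + Φ(−δ − 1.645) = Φ(1.743) + Φ(-5.032) = 0.9593 + 0.0000 = 0.9593.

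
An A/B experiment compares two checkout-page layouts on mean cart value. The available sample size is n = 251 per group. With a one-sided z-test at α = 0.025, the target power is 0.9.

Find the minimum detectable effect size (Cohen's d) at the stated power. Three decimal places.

Required noncentrality: δ = z_{0.025} + z_{0.10} = 1.960 + 1.282 = 3.242.
δ = d·√(n/2) ⇒ d = δ/√(n/2) = 3.242/√(251/2) = 0.2894.

d ≈ 0.289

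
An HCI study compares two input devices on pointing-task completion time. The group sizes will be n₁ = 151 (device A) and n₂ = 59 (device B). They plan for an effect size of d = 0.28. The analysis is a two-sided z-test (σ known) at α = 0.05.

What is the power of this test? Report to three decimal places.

Power ≈ 0.446

Noncentrality parameter: δ = d / √(1/n₁ + 1/n₂) = 0.28 / √(1/151 + 1/59) = 1.8237
Two-sided α = 0.05 → critical value z_{0.025} = 1.960.
Power = Φ(δ − 1.960) + Φ(−δ − 1.960) = Φ(-0.136) + Φ(-3.784) = 0.4458 + 0.0001 = 0.4459.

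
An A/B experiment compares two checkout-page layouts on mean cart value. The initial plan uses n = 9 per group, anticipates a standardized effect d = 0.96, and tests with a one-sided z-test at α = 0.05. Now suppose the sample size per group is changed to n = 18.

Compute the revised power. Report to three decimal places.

Power ≈ 0.892

With n = 18 per group: δ = d·√(n/2) = 0.96 × √(18/2) = 2.8800. Critical value z_{0.05} = 1.645.
Revised power = P(Z > 1.645 − δ) = Φ(1.235) = 0.8916.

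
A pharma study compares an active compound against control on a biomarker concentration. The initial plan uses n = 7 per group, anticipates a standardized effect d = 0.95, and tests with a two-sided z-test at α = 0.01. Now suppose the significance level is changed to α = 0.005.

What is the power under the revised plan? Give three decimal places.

δ = d·√(n/2) = 0.95 × √(7/2) = 1.7773 (unchanged). New critical value: z_{0.0025} = 2.807.
Revised power = Φ(δ − 2.807) + Φ(−δ − 2.807) = Φ(-1.030) + Φ(-4.584) = 0.1516 + 0.0000 = 0.1516.

Power ≈ 0.152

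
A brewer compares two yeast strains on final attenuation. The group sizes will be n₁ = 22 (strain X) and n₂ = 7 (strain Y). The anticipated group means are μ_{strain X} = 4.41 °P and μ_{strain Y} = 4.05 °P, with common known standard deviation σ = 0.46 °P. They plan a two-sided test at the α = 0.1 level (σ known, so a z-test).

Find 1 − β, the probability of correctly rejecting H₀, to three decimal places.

Power ≈ 0.563

Standardized effect: d = |μ_{strain X} − μ_{strain Y}| / σ = |4.41 − 4.05| / 0.46 = 0.7826
Noncentrality parameter: λ = d / √(1/n₁ + 1/n₂) = 0.7826 / √(1/22 + 1/7) = 1.8035
Two-sided α = 0.1 → critical value z_{0.05} = 1.645.
Power = Φ(λ − 1.645) + Φ(−λ − 1.645) = Φ(0.159) + Φ(-3.448) = 0.5630 + 0.0003 = 0.5633.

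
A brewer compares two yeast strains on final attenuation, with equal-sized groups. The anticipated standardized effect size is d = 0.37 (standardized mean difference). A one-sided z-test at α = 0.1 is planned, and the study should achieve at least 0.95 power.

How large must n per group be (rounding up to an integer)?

Set Φ(δ − 1.282) = 0.95; then δ − 1.282 = Φ⁻¹(0.95) = 1.645, giving δ = 2.926.
δ = d·√(n/2) ⇒ n = 2(δ/d)² = 2 × (2.926 / 0.37)² = 125.11.
Round up to the next whole unit.

n = 126 per group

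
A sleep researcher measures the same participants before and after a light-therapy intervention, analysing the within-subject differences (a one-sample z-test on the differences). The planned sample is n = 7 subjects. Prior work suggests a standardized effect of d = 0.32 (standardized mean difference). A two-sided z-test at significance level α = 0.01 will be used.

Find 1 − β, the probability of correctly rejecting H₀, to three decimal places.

Noncentrality parameter: δ = d·√n = 0.32 × √7 = 0.8466
Critical value for a two-sided test at α = 0.01: z_{α/2} = 2.576.
Power = Φ(δ − 2.576) + Φ(−δ − 2.576) = Φ(-1.729) + Φ(-3.422) = 0.0419 + 0.0003 = 0.0422.

Power ≈ 0.042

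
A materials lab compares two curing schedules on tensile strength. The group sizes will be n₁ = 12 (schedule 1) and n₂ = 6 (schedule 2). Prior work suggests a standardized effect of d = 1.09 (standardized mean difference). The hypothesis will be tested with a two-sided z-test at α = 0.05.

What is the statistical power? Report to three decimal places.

Power ≈ 0.587

Noncentrality parameter: δ = d / √(1/n₁ + 1/n₂) = 1.09 / √(1/12 + 1/6) = 2.1800
Critical value for a two-sided test at α = 0.05: z_{α/2} = 1.960.
Power = Φ(δ − 1.960) + Φ(−δ − 1.960) = Φ(0.220) + Φ(-4.140) = 0.5871 + 0.0000 = 0.5871.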